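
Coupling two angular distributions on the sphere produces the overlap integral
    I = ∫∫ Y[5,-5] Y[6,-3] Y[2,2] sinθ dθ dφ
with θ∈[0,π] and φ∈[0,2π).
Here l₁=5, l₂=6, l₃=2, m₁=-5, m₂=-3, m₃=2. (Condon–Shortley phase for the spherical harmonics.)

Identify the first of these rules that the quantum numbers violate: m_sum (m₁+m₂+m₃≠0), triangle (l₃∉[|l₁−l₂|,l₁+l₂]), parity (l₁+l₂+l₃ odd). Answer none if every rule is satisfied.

m_sum

m₁+m₂+m₃ = -5 − 3 + 2 = -6  ✗
triangle: |5−6|=1 ≤ l₃=2 ≤ 5+6=11
parity: l₁+l₂+l₃ = 13 is odd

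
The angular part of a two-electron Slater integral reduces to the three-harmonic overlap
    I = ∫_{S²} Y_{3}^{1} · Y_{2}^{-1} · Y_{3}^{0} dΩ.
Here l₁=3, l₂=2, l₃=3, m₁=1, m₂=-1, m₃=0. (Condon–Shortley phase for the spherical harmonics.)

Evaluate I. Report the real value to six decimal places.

-0.059471

m-sum 0 ✓  L=8 even ✓  1≤3≤5 ✓
Π(2lᵢ+1) = 7×5×7 = 245
triangle coeff Δ(3,2,3) = 1/3780
Σ_t [0,2]: t=0:+1/24 t=1:−1/4 t=2:+1/24 = -1/6
(3j)²=4/105 [(3 2 3; 0 0 0)], sign=+1
Σ_t [0,1]: t=0:+1/8 t=1:−1/12 = 1/24
(3j)²=1/210 [(3 2 3; 1 -1 0)], sign=-1
⇒ 4πI² = 2/45
I = (-1)√(2/45/(4π)) = -0.05947080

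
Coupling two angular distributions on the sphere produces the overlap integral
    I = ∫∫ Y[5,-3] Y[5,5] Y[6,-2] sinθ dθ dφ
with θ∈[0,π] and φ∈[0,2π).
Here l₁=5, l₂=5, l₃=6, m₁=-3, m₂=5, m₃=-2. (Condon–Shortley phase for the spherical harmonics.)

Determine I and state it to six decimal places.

Rules hold: Σm=0, L=16 even, 0≤6≤10.
N = 11·11·13 = 1573
Δ = 4!·6!·6!/17! = 1/28588560
Racah Σ t=0..4: t=0:+1/345600 t=1:−1/13824 t=2:+1/5184 t=3:−1/13824 t=4:+1/345600 = 7/129600
⇒ 3j(5 5 6; 0 0 0)² = 80/7293, sgn +1
Racah Σ t=4..4: t=4:+1/829440 = 1/829440
⇒ 3j(5 5 6; -3 5 -2)² = 35/2431, sgn +1
4πI² = N·(3j₀)²·(3jₘ)² = 2800/11271
I = +1·√(0.248425/4π) = 0.14060244

0.140602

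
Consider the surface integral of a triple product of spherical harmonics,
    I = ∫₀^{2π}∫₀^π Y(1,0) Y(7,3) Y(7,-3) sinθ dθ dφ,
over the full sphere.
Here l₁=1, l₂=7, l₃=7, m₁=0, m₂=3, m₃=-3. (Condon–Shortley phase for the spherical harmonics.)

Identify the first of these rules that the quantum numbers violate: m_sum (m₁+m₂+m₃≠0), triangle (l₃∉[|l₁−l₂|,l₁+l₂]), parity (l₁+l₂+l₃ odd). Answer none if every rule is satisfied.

Σmᵢ = 0  ✓
l₃∈[|l₁−l₂|,l₁+l₂]=[6,8], have l₃=7  ✓
Σlᵢ = 15 ⇒ odd  ✗

parity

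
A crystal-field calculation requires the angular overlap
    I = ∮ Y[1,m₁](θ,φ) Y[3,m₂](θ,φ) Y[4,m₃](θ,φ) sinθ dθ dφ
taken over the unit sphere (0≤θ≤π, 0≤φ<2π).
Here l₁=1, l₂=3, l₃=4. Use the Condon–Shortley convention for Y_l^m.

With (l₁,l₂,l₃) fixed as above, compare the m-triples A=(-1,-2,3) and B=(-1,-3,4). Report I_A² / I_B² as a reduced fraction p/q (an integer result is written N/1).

3/4

Same 1,3,4: normalisation and zero-m 3j drop out of the ratio.
A: Δ: 0! 2! 6! / 9! → 1/252; sum: t=0:+1/240 = 1/240; 3j²(1 3 4; -1 -2 3) = Δ·Π!·Σ² = 1/12  (sign -1)
B: Δ: 0! 2! 6! / 9! → 1/252; sum: t=0:+1/1440 = 1/1440; 3j²(1 3 4; -1 -3 4) = Δ·Π!·Σ² = 1/9  (sign +1)
I_A²/I_B² = (1/12)/(1/9) = 3/4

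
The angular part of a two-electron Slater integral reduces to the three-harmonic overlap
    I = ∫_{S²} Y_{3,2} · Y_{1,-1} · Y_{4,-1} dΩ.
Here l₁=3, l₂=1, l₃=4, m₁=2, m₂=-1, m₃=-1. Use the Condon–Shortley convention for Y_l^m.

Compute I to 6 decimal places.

-0.106622

Checks pass: Σm=0; 8 even; l₃=4∈[2,4].
(2·3+1)(2·1+1)(2·4+1) = 189
Δ: 0! 6! 2! / 9! → 1/252
sum: t=0:+1/36 = 1/36
3j²(3 1 4; 0 0 0) = Δ·Π!·Σ² = 4/63  (sign +1)
sum: t=0:+1/240 = 1/240
3j²(3 1 4; 2 -1 -1) = Δ·Π!·Σ² = 1/84  (sign -1)
combine: 4πI² = 189·4/63·1/84 = 1/7
take √, sign -1: I = -0.10662181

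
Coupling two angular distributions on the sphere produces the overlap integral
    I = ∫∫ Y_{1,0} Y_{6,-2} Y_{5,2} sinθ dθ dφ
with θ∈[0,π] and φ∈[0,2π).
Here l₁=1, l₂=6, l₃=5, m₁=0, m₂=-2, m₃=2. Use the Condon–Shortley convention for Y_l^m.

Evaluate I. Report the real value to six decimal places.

Checks pass: Σm=0; 12 even; l₃=5∈[5,7].
(2·1+1)(2·6+1)(2·5+1) = 429
Δ: 2! 0! 10! / 13! → 1/858
sum: t=1:−1/14400 = -1/14400
3j²(1 6 5; 0 0 0) = Δ·Π!·Σ² = 6/143  (sign +1)
sum: t=1:−1/30240 = -1/30240
3j²(1 6 5; 0 -2 2) = Δ·Π!·Σ² = 16/429  (sign +1)
combine: 4πI² = 429·6/143·16/429 = 96/143
take √, sign +1: I = 0.23113338

0.231133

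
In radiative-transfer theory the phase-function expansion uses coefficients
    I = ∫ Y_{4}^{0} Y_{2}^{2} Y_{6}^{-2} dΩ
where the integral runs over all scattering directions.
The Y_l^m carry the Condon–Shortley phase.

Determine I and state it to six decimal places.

0.133065

Checks pass: Σm=0; 12 even; l₃=6∈[2,6].
(2·4+1)(2·2+1)(2·6+1) = 585
Δ: 0! 8! 4! / 13! → 1/6435
sum: t=0:+1/2304 = 1/2304
3j²(4 2 6; 0 0 0) = Δ·Π!·Σ² = 5/143  (sign +1)
sum: t=0:+1/13824 = 1/13824
3j²(4 2 6; 0 2 -2) = Δ·Π!·Σ² = 14/1287  (sign +1)
combine: 4πI² = 585·5/143·14/1287 = 350/1573
take √, sign +1: I = 0.13306527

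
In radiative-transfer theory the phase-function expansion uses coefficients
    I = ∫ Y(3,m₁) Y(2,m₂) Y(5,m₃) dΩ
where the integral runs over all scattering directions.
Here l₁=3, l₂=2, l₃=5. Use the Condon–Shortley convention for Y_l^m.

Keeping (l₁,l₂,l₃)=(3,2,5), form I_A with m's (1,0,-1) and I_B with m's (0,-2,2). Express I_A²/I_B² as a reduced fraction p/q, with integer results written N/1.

Shared (l₁,l₂,l₃)=(3,2,5): N and (l;000)² cancel in I_A²/I_B².
A: Δ = 0!·6!·4!/11! = 1/2310; Racah Σ t=0..0: t=0:+1/192 = 1/192; ⇒ 3j(3 2 5; 1 0 -1)² = 3/77, sgn +1
B: Δ = 0!·6!·4!/11! = 1/2310; Racah Σ t=0..0: t=0:+1/864 = 1/864; ⇒ 3j(3 2 5; 0 -2 2)² = 1/66, sgn -1
I_A²/I_B² = (3/77)/(1/66) = 18/7

18/7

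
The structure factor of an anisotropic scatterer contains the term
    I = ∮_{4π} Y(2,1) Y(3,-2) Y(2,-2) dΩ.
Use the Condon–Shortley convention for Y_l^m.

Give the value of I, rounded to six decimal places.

0.000000

1 − 2 − 2 = -3 ≠ 0: azimuthal integral kills it; I = 0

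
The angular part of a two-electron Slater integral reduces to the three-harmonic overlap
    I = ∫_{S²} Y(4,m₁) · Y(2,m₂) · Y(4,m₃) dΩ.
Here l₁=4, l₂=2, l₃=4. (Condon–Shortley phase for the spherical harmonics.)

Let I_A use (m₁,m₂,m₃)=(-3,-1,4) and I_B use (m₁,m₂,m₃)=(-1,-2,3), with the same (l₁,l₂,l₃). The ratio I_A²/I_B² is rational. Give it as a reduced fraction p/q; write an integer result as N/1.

Shared (l₁,l₂,l₃)=(4,2,4): N and (l;000)² cancel in I_A²/I_B².
A: Δ = 2!·6!·2!/11! = 1/13860; Racah Σ t=1..1: t=1:−1/1440 = -1/1440; ⇒ 3j(4 2 4; -3 -1 4)² = 7/165, sgn -1
B: Δ = 2!·6!·2!/11! = 1/13860; Racah Σ t=0..0: t=0:+1/480 = 1/480; ⇒ 3j(4 2 4; -1 -2 3)² = 3/110, sgn -1
I_A²/I_B² = (7/165)/(3/110) = 14/9

14/9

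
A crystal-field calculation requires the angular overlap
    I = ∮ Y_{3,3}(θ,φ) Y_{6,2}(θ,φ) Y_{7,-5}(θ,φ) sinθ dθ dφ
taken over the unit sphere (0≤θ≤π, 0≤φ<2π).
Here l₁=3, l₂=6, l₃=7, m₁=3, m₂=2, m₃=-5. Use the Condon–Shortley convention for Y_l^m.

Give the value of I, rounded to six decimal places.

Checks pass: Σm=0; 16 even; l₃=7∈[3,9].
(2·3+1)(2·6+1)(2·7+1) = 1365
Δ: 2! 4! 10! / 17! → 1/2042040
sum: t=0:+1/207360 t=1:−1/57600 t=2:+1/207360 = -1/129600
3j²(3 6 7; 0 0 0) = Δ·Π!·Σ² = 168/12155  (sign +1)
sum: t=0:+1/3870720 = 1/3870720
3j²(3 6 7; 3 2 -5) = Δ·Π!·Σ² = 135/6188  (sign +1)
combine: 4πI² = 1365·168/12155·135/6188 = 17010/41327
take √, sign +1: I = 0.18097988

0.180980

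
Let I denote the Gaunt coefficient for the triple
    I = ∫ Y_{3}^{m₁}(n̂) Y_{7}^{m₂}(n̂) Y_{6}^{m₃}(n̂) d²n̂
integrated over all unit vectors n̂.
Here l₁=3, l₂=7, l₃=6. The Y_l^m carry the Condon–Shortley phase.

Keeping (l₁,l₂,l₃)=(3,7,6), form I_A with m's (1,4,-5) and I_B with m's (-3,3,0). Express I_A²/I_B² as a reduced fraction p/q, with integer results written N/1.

Shared (l₁,l₂,l₃)=(3,7,6): N and (l;000)² cancel in I_A²/I_B².
A: Δ = 4!·2!·10!/17! = 1/2042040; Racah Σ t=1..2: t=1:−1/21772800 t=2:+1/2903040 = 13/43545600; ⇒ 3j(3 7 6; 1 4 -5)² = 143/7140, sgn -1
B: Δ = 4!·2!·10!/17! = 1/2042040; Racah Σ t=4..4: t=4:+1/829440 = 1/829440; ⇒ 3j(3 7 6; -3 3 0)² = 225/9724, sgn +1
I_A²/I_B² = (143/7140)/(225/9724) = 20449/23625

20449/23625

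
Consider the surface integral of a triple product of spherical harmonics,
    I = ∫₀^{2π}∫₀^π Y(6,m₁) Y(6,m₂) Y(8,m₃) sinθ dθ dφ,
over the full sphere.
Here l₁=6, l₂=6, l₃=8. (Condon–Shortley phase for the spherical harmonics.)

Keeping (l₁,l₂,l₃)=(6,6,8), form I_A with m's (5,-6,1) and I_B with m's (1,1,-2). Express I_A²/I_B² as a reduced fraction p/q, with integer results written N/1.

121/840

Shared (l₁,l₂,l₃)=(6,6,8): N and (l;000)² cancel in I_A²/I_B².
A: Δ = 4!·8!·8!/21! = 1/1309458150; Racah Σ t=0..0: t=0:+1/4877107200 = 1/4877107200; ⇒ 3j(6 6 8; 5 -6 1)² = 33/29393, sgn -1
B: Δ = 4!·8!·8!/21! = 1/1309458150; Racah Σ t=0..4: t=0:+1/87091200 t=1:−1/4976640 t=2:+1/2073600 t=3:−1/4976640 t=4:+1/87091200 = 1/9676800; ⇒ 3j(6 6 8; 1 1 -2)² = 360/46189, sgn +1
I_A²/I_B² = (33/29393)/(360/46189) = 121/840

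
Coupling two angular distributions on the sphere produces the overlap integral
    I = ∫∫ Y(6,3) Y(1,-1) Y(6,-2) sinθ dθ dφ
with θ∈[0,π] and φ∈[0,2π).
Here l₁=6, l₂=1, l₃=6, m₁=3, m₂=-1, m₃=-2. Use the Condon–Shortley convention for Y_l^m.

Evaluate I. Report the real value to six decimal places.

l₁+l₂+l₃=13 is odd: 3j(l;000)=0 ⇒ I=0

0.000000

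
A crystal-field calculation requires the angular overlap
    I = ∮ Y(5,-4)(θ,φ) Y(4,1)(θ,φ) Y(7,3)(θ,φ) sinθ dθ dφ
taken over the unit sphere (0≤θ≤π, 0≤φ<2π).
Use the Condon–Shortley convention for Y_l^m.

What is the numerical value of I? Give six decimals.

0.167813

m-sum 0 ✓  L=16 even ✓  1≤7≤9 ✓
Π(2lᵢ+1) = 11×9×15 = 1485
triangle coeff Δ(5,4,7) = 1/6126120
Σ_t [0,2]: t=0:+1/69120 t=1:−1/20736 t=2:+1/69120 = -1/51840
(3j)²=280/21879 [(5 4 7; 0 0 0)], sign=+1
Σ_t [1,2]: t=1:−1/1935360 t=2:+1/362880 = 13/5806080
(3j)²=195/10472 [(5 4 7; -4 1 3)], sign=+1
⇒ 4πI² = 1125/3179
I = (+1)√(1125/3179/(4π)) = 0.16781318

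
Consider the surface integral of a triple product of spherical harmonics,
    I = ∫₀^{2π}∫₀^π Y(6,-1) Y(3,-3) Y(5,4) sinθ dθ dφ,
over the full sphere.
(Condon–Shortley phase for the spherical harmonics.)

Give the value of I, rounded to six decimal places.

0.072068

m-sum 0 ✓  L=14 even ✓  3≤5≤9 ✓
Π(2lᵢ+1) = 13×7×11 = 1001
triangle coeff Δ(6,3,5) = 1/675675
Σ_t [1,3]: t=1:−1/8640 t=2:+1/2304 t=3:−1/8640 = 7/34560
(3j)²=7/429 [(6 3 5; 0 0 0)], sign=-1
Σ_t [0,0]: t=0:+1/241920 = 1/241920
(3j)²=4/1001 [(6 3 5; -1 -3 4)], sign=-1
⇒ 4πI² = 28/429
I = (+1)√(28/429/(4π)) = 0.07206849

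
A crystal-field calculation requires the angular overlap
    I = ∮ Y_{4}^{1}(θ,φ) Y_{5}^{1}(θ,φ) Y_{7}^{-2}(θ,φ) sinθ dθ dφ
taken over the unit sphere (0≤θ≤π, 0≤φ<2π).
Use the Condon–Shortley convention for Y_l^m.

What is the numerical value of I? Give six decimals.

Rules hold: Σm=0, L=16 even, 1≤7≤9.
N = 9·11·15 = 1485
Δ = 2!·6!·8!/17! = 1/6126120
Racah Σ t=0..2: t=0:+1/69120 t=1:−1/20736 t=2:+1/69120 = -1/51840
⇒ 3j(4 5 7; 0 0 0)² = 280/21879, sgn +1
Racah Σ t=0..2: t=0:+1/103680 t=1:−1/34560 t=2:+1/138240 = -1/82944
⇒ 3j(4 5 7; 1 1 -2)² = 125/9724, sgn +1
4πI² = N·(3j₀)²·(3jₘ)² = 131250/537251
I = +1·√(0.244299/4π) = 0.13942996

0.139430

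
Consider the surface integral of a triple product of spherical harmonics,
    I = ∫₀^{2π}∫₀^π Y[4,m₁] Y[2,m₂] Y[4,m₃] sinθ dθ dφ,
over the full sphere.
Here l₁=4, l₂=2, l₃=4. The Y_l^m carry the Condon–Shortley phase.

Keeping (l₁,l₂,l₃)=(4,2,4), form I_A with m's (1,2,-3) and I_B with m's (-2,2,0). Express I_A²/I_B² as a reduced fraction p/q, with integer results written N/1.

l's match ⇒ only the (l;m) 3-j factors differ between A and B.
A: triangle coeff Δ(4,2,4) = 1/13860; Σ_t [2,2]: t=2:+1/480 = 1/480; (3j)²=3/110 [(4 2 4; 1 2 -3)], sign=-1
B: triangle coeff Δ(4,2,4) = 1/13860; Σ_t [2,2]: t=2:+1/192 = 1/192; (3j)²=3/77 [(4 2 4; -2 2 0)], sign=+1
I_A²/I_B² = (3/110)/(3/77) = 7/10

7/10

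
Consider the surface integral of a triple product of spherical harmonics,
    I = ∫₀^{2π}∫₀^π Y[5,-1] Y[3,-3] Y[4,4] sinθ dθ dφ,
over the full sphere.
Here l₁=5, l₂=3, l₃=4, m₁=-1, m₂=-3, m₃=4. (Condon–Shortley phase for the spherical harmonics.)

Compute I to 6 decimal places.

Rules hold: Σm=0, L=12 even, 2≤4≤8.
N = 11·7·9 = 693
Δ = 4!·6!·2!/13! = 1/180180
Racah Σ t=1..3: t=1:−1/576 t=2:+1/144 t=3:−1/576 = 1/288
⇒ 3j(5 3 4; 0 0 0)² = 20/1001, sgn +1
Racah Σ t=0..0: t=0:+1/34560 = 1/34560
⇒ 3j(5 3 4; -1 -3 4)² = 1/429, sgn +1
4πI² = N·(3j₀)²·(3jₘ)² = 60/1859
I = +1·√(0.0322754/4π) = 0.05067935

0.050679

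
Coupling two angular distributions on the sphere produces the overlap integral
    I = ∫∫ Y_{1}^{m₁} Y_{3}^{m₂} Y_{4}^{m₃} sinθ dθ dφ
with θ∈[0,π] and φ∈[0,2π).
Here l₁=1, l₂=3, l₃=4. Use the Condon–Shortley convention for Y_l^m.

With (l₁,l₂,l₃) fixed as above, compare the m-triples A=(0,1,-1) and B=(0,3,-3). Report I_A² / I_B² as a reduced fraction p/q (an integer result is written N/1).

l's match ⇒ only the (l;m) 3-j factors differ between A and B.
A: triangle coeff Δ(1,3,4) = 1/252; Σ_t [0,0]: t=0:+1/48 = 1/48; (3j)²=5/84 [(1 3 4; 0 1 -1)], sign=-1
B: triangle coeff Δ(1,3,4) = 1/252; Σ_t [0,0]: t=0:+1/720 = 1/720; (3j)²=1/36 [(1 3 4; 0 3 -3)], sign=-1
I_A²/I_B² = (5/84)/(1/36) = 15/7

15/7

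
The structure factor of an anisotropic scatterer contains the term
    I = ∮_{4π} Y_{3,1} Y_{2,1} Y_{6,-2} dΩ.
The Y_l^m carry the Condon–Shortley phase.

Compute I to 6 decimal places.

l₃=6 ∉ [1,5] — triangle fails ⇒ I = 0

0.000000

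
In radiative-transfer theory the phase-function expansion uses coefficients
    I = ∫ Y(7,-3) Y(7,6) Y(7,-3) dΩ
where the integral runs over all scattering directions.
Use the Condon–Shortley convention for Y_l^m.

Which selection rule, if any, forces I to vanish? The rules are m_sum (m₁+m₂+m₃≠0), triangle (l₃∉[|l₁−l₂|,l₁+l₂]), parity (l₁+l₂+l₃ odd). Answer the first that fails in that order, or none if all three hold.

m₁+m₂+m₃ = -3 + 6 − 3 = 0  ✓
triangle: |7−7|=0 ≤ l₃=7 ≤ 7+7=14  ✓
parity: l₁+l₂+l₃ = 21 is odd  ✗

parity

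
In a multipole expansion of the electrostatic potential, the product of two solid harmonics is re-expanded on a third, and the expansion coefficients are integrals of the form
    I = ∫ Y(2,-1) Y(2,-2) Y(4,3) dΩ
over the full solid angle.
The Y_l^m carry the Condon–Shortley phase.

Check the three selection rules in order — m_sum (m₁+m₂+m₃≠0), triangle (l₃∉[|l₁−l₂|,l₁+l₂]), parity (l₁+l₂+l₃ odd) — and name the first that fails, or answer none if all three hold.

Σmᵢ = 0  ✓
l₃∈[|l₁−l₂|,l₁+l₂]=[0,4], have l₃=4  ✓
Σlᵢ = 8 ⇒ even  ✓

none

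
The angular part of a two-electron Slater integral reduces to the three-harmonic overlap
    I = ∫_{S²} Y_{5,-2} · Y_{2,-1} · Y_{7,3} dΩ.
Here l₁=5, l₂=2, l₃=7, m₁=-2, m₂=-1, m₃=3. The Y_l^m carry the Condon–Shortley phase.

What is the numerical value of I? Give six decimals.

-0.248277

Rules hold: Σm=0, L=14 even, 3≤7≤7.
N = 11·5·15 = 825
Δ = 0!·10!·4!/15! = 1/15015
Racah Σ t=0..0: t=0:+1/57600 = 1/57600
⇒ 3j(5 2 7; 0 0 0)² = 21/715, sgn -1
Racah Σ t=0..0: t=0:+1/181440 = 1/181440
⇒ 3j(5 2 7; -2 -1 3)² = 32/1001, sgn +1
4πI² = N·(3j₀)²·(3jₘ)² = 1440/1859
I = -1·√(0.77461/4π) = -0.24827707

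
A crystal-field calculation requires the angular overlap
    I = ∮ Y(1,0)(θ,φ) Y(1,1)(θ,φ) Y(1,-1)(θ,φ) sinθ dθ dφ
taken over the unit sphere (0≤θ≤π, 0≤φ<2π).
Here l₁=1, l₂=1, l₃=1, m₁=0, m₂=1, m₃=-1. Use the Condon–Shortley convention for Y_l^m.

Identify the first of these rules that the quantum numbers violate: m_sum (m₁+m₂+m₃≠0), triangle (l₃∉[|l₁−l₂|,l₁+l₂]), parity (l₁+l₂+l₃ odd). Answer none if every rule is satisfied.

parity

Σmᵢ = 0  ✓
l₃∈[|l₁−l₂|,l₁+l₂]=[0,2], have l₃=1  ✓
Σlᵢ = 3 ⇒ odd  ✗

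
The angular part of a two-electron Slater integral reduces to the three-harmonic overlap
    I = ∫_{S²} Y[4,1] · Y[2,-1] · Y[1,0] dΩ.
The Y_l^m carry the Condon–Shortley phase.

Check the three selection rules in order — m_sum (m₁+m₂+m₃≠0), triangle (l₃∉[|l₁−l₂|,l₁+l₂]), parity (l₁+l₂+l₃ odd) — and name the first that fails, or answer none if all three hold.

m₁+m₂+m₃ = 1 − 1 + 0 = 0  ✓
triangle: |4−2|=2 ≤ l₃=1 ≤ 4+2=6  ✗
parity: l₁+l₂+l₃ = 7 is odd

triangle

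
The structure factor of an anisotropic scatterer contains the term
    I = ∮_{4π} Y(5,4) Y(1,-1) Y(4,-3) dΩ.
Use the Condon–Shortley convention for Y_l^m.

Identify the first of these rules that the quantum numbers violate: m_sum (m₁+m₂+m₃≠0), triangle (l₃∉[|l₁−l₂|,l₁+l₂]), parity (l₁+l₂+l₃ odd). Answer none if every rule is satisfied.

m₁+m₂+m₃ = 4 − 1 − 3 = 0  ✓
triangle: |5−1|=4 ≤ l₃=4 ≤ 5+1=6  ✓
parity: l₁+l₂+l₃ = 10 is even  ✓

none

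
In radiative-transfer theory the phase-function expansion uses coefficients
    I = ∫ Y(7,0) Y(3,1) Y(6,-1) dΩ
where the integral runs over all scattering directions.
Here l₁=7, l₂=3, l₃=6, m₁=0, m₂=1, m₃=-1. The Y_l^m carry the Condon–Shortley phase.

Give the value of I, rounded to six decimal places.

0.006417

Rules hold: Σm=0, L=16 even, 4≤6≤10.
N = 15·7·13 = 1365
Δ = 4!·10!·2!/17! = 1/2042040
Racah Σ t=1..3: t=1:−1/207360 t=2:+1/57600 t=3:−1/207360 = 1/129600
⇒ 3j(7 3 6; 0 0 0)² = 168/12155, sgn +1
Racah Σ t=2..4: t=2:+1/115200 t=3:−1/103680 t=4:+1/1451520 = -1/3628800
⇒ 3j(7 3 6; 0 1 -1)² = 1/36465, sgn +1
4πI² = N·(3j₀)²·(3jₘ)² = 1176/2272985
I = +1·√(0.000517381/4π) = 0.00641653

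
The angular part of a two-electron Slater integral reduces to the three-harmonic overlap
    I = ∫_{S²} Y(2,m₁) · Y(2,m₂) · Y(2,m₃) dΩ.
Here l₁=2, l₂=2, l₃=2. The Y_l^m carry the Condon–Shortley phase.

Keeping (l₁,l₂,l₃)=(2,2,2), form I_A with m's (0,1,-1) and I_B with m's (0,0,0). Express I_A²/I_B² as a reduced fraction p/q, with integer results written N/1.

1/4

Same 2,2,2: normalisation and zero-m 3j drop out of the ratio.
A: Δ: 2! 2! 2! / 7! → 1/630; sum: t=1:−1/2 t=2:+1/4 = -1/4; 3j²(2 2 2; 0 1 -1) = Δ·Π!·Σ² = 1/70  (sign +1)
B: Δ: 2! 2! 2! / 7! → 1/630; sum: t=0:+1/8 t=1:−1/1 t=2:+1/8 = -3/4; 3j²(2 2 2; 0 0 0) = Δ·Π!·Σ² = 2/35  (sign -1)
I_A²/I_B² = (1/70)/(2/35) = 1/4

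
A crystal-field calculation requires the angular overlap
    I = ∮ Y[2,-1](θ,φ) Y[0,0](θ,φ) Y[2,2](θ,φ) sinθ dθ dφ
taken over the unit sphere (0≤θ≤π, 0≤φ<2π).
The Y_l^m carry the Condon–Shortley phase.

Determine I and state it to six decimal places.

m-sum = -1 + 0 + 2 = 1 ≠ 0 ⇒ I = 0

0.000000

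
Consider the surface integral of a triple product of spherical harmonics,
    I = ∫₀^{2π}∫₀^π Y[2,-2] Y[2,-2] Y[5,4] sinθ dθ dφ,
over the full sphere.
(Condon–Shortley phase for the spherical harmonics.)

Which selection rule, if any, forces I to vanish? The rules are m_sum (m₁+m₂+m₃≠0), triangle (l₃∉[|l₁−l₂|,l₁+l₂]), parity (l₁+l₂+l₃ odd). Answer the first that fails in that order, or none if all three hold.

Σmᵢ = 0  ✓
l₃∈[|l₁−l₂|,l₁+l₂]=[0,4], have l₃=5  ✗
Σlᵢ = 9 ⇒ odd

triangle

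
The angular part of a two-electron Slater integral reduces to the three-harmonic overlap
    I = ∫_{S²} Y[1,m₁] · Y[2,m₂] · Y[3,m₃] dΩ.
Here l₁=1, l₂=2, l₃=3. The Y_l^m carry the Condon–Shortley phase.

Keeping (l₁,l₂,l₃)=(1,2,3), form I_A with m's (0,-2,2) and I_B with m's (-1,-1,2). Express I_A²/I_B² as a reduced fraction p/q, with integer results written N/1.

Shared (l₁,l₂,l₃)=(1,2,3): N and (l;000)² cancel in I_A²/I_B².
A: Δ = 0!·2!·4!/7! = 1/105; Racah Σ t=0..0: t=0:+1/24 = 1/24; ⇒ 3j(1 2 3; 0 -2 2)² = 1/21, sgn -1
B: Δ = 0!·2!·4!/7! = 1/105; Racah Σ t=0..0: t=0:+1/12 = 1/12; ⇒ 3j(1 2 3; -1 -1 2)² = 2/21, sgn -1
I_A²/I_B² = (1/21)/(2/21) = 1/2

1/2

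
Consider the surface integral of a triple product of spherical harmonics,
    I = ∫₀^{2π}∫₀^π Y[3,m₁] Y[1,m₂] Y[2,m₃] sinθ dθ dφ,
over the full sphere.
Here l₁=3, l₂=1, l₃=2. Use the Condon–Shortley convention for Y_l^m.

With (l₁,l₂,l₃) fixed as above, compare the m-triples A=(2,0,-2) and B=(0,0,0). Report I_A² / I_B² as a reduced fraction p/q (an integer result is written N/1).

Shared (l₁,l₂,l₃)=(3,1,2): N and (l;000)² cancel in I_A²/I_B².
A: Δ = 2!·4!·0!/7! = 1/105; Racah Σ t=1..1: t=1:−1/24 = -1/24; ⇒ 3j(3 1 2; 2 0 -2)² = 1/21, sgn -1
B: Δ = 2!·4!·0!/7! = 1/105; Racah Σ t=1..1: t=1:−1/4 = -1/4; ⇒ 3j(3 1 2; 0 0 0)² = 3/35, sgn -1
I_A²/I_B² = (1/21)/(3/35) = 5/9

5/9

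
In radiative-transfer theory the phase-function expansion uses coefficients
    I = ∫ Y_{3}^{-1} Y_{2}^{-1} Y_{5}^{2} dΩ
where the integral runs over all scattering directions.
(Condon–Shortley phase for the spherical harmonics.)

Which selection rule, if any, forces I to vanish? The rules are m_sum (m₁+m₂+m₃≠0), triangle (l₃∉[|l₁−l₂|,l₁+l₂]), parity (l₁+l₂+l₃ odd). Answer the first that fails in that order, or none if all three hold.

none

Σmᵢ = 0  ✓
l₃∈[|l₁−l₂|,l₁+l₂]=[1,5], have l₃=5  ✓
Σlᵢ = 10 ⇒ even  ✓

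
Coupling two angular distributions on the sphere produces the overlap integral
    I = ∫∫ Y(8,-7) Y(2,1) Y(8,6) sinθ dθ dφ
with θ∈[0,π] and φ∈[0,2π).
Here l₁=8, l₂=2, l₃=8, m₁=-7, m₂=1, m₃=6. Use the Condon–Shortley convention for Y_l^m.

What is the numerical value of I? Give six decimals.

-0.193012

m-sum 0 ✓  L=18 even ✓  6≤8≤10 ✓
Π(2lᵢ+1) = 17×5×17 = 1445
triangle coeff Δ(8,2,8) = 1/348840
Σ_t [0,2]: t=0:+1/116121600 t=1:−1/25401600 t=2:+1/116121600 = -1/45158400
(3j)²=24/1615 [(8 2 8; 0 0 0)], sign=-1
Σ_t [1,2]: t=1:−1/174356582400 t=2:+1/12454041600 = 1/13412044800
(3j)²=169/7752 [(8 2 8; -7 1 6)], sign=+1
⇒ 4πI² = 169/361
I = (-1)√(169/361/(4π)) = -0.19301223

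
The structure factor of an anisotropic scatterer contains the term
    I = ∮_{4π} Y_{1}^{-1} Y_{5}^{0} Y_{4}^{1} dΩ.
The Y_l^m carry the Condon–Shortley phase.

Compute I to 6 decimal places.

0.155288

m-sum 0 ✓  L=10 even ✓  4≤4≤6 ✓
Π(2lᵢ+1) = 3×11×9 = 297
triangle coeff Δ(1,5,4) = 1/495
Σ_t [1,1]: t=1:−1/576 = -1/576
(3j)²=5/99 [(1 5 4; 0 0 0)], sign=-1
Σ_t [2,2]: t=2:+1/1440 = 1/1440
(3j)²=2/99 [(1 5 4; -1 0 1)], sign=-1
⇒ 4πI² = 10/33
I = (+1)√(10/33/(4π)) = 0.15528807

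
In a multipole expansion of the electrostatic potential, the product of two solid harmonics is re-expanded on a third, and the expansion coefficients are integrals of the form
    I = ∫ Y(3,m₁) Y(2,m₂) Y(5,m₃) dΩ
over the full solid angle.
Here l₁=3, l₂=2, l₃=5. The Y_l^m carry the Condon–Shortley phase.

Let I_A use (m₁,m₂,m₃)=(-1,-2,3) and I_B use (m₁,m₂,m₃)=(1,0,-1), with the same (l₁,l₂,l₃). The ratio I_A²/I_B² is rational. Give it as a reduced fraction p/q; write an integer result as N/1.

7/9

Same 3,2,5: normalisation and zero-m 3j drop out of the ratio.
A: Δ: 0! 6! 4! / 11! → 1/2310; sum: t=0:+1/1152 = 1/1152; 3j²(3 2 5; -1 -2 3) = Δ·Π!·Σ² = 1/33  (sign +1)
B: Δ: 0! 6! 4! / 11! → 1/2310; sum: t=0:+1/192 = 1/192; 3j²(3 2 5; 1 0 -1) = Δ·Π!·Σ² = 3/77  (sign +1)
I_A²/I_B² = (1/33)/(3/77) = 7/9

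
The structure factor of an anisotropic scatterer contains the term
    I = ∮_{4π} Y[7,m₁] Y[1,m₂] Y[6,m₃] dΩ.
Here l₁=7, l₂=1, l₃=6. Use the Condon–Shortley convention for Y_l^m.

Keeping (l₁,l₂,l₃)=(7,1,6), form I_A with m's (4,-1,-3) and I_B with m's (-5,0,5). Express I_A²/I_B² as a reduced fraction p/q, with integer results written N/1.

Shared (l₁,l₂,l₃)=(7,1,6): N and (l;000)² cancel in I_A²/I_B².
A: Δ = 2!·12!·0!/15! = 1/1365; Racah Σ t=0..0: t=0:+1/4354560 = 1/4354560; ⇒ 3j(7 1 6; 4 -1 -3)² = 11/273, sgn -1
B: Δ = 2!·12!·0!/15! = 1/1365; Racah Σ t=1..1: t=1:−1/39916800 = -1/39916800; ⇒ 3j(7 1 6; -5 0 5)² = 8/455, sgn +1
I_A²/I_B² = (11/273)/(8/455) = 55/24

55/24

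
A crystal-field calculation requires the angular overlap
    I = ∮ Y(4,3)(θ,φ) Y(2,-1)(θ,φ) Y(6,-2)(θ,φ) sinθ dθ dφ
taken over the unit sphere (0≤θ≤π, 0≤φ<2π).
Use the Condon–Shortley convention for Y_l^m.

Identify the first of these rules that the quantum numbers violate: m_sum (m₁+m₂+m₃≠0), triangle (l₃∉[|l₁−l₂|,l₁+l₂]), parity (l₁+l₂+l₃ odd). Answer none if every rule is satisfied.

none

m₁+m₂+m₃ = 3 − 1 − 2 = 0  ✓
triangle: |4−2|=2 ≤ l₃=6 ≤ 4+2=6  ✓
parity: l₁+l₂+l₃ = 12 is even  ✓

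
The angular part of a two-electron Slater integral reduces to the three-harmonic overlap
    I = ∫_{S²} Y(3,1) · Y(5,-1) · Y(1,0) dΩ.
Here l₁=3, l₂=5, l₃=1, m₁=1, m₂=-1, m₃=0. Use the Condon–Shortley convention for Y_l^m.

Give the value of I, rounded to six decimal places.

0.000000

l₃=1 ∉ [2,8] — triangle fails ⇒ I = 0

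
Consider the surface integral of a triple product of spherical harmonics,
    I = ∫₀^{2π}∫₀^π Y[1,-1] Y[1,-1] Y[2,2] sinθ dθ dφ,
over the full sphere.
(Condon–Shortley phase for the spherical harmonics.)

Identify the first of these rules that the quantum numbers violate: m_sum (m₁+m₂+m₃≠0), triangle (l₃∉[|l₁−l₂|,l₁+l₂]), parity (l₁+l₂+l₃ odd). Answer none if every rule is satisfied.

none

Σmᵢ = 0  ✓
l₃∈[|l₁−l₂|,l₁+l₂]=[0,2], have l₃=2  ✓
Σlᵢ = 4 ⇒ even  ✓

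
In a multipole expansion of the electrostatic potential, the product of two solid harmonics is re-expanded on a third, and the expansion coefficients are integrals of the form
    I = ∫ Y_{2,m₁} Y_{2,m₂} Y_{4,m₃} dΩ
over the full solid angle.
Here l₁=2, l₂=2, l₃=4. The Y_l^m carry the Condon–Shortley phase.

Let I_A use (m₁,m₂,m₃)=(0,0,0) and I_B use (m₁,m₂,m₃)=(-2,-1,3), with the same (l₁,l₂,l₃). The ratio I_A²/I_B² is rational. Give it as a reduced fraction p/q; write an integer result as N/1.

36/35

Shared (l₁,l₂,l₃)=(2,2,4): N and (l;000)² cancel in I_A²/I_B².
A: Δ = 0!·4!·4!/9! = 1/630; Racah Σ t=0..0: t=0:+1/16 = 1/16; ⇒ 3j(2 2 4; 0 0 0)² = 2/35, sgn +1
B: Δ = 0!·4!·4!/9! = 1/630; Racah Σ t=0..0: t=0:+1/144 = 1/144; ⇒ 3j(2 2 4; -2 -1 3)² = 1/18, sgn -1
I_A²/I_B² = (2/35)/(1/18) = 36/35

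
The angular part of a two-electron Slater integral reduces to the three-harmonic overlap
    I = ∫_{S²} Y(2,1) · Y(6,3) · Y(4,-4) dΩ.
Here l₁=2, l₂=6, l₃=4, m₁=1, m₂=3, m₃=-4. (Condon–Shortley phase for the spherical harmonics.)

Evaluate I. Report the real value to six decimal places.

-0.047713

Checks pass: Σm=0; 12 even; l₃=4∈[4,8].
(2·2+1)(2·6+1)(2·4+1) = 585
Δ: 4! 0! 8! / 13! → 1/6435
sum: t=2:+1/2304 = 1/2304
3j²(2 6 4; 0 0 0) = Δ·Π!·Σ² = 5/143  (sign +1)
sum: t=1:−1/241920 = -1/241920
3j²(2 6 4; 1 3 -4) = Δ·Π!·Σ² = 1/715  (sign -1)
combine: 4πI² = 585·5/143·1/715 = 45/1573
take √, sign -1: I = -0.04771303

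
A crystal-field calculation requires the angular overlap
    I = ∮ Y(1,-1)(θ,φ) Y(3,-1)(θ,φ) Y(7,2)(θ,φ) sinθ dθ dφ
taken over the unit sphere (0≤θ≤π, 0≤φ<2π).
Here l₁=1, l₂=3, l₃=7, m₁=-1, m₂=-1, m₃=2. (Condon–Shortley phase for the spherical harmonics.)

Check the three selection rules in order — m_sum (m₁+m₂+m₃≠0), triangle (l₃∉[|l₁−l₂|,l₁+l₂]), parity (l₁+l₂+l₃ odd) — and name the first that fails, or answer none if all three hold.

triangle

azimuthal sum: -1 − 1 + 2 = 0  ✓
2 ≤ 7 ≤ 4 (triangle on l)  ✗
L = 1 + 3 + 7 = 11 (odd)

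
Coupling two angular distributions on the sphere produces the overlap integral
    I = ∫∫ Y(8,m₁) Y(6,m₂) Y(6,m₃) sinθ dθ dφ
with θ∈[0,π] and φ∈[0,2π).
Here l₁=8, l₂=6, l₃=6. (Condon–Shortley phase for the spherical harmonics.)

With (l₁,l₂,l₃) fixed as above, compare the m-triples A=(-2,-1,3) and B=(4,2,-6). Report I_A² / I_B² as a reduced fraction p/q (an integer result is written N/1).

361/605

Shared (l₁,l₂,l₃)=(8,6,6): N and (l;000)² cancel in I_A²/I_B².
A: Δ = 8!·8!·4!/21! = 1/1309458150; Racah Σ t=2..5: t=2:+1/348364800 t=3:−1/14515200 t=4:+1/4976640 t=5:−1/12441600 = 19/348364800; ⇒ 3j(8 6 6; -2 -1 3)² = 19/2431, sgn -1
B: Δ = 8!·8!·4!/21! = 1/1309458150; Racah Σ t=4..4: t=4:+1/557383680 = 1/557383680; ⇒ 3j(8 6 6; 4 2 -6)² = 55/4199, sgn +1
I_A²/I_B² = (19/2431)/(55/4199) = 361/605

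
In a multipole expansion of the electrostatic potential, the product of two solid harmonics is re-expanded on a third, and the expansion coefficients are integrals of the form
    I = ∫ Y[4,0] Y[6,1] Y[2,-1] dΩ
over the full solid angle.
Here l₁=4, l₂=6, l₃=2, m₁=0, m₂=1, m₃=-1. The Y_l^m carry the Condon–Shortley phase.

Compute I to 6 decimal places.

-0.210395

Rules hold: Σm=0, L=12 even, 2≤2≤10.
N = 9·13·5 = 585
Δ = 8!·0!·4!/13! = 1/6435
Racah Σ t=4..4: t=4:+1/2304 = 1/2304
⇒ 3j(4 6 2; 0 0 0)² = 5/143, sgn +1
Racah Σ t=4..4: t=4:+1/3456 = 1/3456
⇒ 3j(4 6 2; 0 1 -1)² = 35/1287, sgn -1
4πI² = N·(3j₀)²·(3jₘ)² = 875/1573
I = -1·√(0.556262/4π) = -0.21039467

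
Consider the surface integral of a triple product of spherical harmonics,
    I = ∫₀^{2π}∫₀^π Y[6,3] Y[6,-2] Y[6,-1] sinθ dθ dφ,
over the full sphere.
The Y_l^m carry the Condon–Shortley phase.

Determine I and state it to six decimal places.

Checks pass: Σm=0; 18 even; l₃=6∈[0,12].
(2·6+1)(2·6+1)(2·6+1) = 2197
Δ: 6! 6! 6! / 19! → 1/325909584
sum: t=0:+1/373248000 t=1:−1/1728000 t=2:+1/110592 t=3:−1/46656 t=4:+1/110592 t=5:−1/1728000 t=6:+1/373248000 = -7/1555200
3j²(6 6 6; 0 0 0) = Δ·Π!·Σ² = 400/46189  (sign -1)
sum: t=0:+1/1244160 t=1:−1/207360 t=2:+1/276480 t=3:−1/3110400 = -1/1382400
3j²(6 6 6; 3 -2 -1) = Δ·Π!·Σ² = 189/92378  (sign +1)
combine: 4πI² = 2197·400/46189·189/92378 = 491400/12623809
take √, sign -1: I = -0.05565670

-0.055657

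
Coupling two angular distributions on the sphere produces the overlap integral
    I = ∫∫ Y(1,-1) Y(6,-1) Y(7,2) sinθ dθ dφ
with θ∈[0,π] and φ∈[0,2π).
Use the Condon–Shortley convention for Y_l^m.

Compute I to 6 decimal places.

Rules hold: Σm=0, L=14 even, 5≤7≤7.
N = 3·13·15 = 585
Δ = 0!·2!·12!/15! = 1/1365
Racah Σ t=0..0: t=0:+1/518400 = 1/518400
⇒ 3j(1 6 7; 0 0 0)² = 7/195, sgn -1
Racah Σ t=0..0: t=0:+1/1209600 = 1/1209600
⇒ 3j(1 6 7; -1 -1 2)² = 12/455, sgn -1
4πI² = N·(3j₀)²·(3jₘ)² = 36/65
I = +1·√(0.553846/4π) = 0.20993732

0.209937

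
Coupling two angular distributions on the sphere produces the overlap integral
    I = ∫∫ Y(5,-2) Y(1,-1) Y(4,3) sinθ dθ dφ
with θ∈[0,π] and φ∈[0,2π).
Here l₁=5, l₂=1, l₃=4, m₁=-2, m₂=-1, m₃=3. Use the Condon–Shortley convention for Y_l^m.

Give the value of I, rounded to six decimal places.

m-sum 0 ✓  L=10 even ✓  4≤4≤6 ✓
Π(2lᵢ+1) = 11×3×9 = 297
triangle coeff Δ(5,1,4) = 1/495
Σ_t [1,1]: t=1:−1/576 = -1/576
(3j)²=5/99 [(5 1 4; 0 0 0)], sign=-1
Σ_t [0,0]: t=0:+1/10080 = 1/10080
(3j)²=1/165 [(5 1 4; -2 -1 3)], sign=-1
⇒ 4πI² = 1/11
I = (+1)√(1/11/(4π)) = 0.08505478

0.085055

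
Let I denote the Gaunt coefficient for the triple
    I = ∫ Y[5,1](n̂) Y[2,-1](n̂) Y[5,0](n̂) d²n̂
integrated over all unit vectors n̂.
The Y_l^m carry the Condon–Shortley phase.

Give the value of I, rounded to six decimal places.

Checks pass: Σm=0; 12 even; l₃=5∈[3,7].
(2·5+1)(2·2+1)(2·5+1) = 605
Δ: 2! 8! 2! / 13! → 1/38610
sum: t=0:+1/2880 t=1:−1/576 t=2:+1/2880 = -1/960
3j²(5 2 5; 0 0 0) = Δ·Π!·Σ² = 10/429  (sign +1)
sum: t=0:+1/1152 t=1:−1/1440 = 1/5760
3j²(5 2 5; 1 -1 0) = Δ·Π!·Σ² = 1/858  (sign -1)
combine: 4πI² = 605·10/429·1/858 = 25/1521
take √, sign -1: I = -0.03616600

-0.036166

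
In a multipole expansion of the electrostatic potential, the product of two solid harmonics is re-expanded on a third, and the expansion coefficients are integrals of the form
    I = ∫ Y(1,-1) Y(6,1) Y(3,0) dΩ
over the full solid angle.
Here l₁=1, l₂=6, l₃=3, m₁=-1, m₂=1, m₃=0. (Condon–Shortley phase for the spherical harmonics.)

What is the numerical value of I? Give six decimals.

0.000000

triangle: need 5≤l₃≤7, have 3; I=0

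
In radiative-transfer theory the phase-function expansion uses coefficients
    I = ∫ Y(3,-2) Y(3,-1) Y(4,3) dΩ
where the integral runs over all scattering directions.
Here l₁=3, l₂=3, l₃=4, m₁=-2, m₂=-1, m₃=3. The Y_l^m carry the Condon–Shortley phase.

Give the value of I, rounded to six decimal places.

-0.095955

Rules hold: Σm=0, L=10 even, 0≤4≤6.
N = 7·7·9 = 441
Δ = 2!·4!·4!/11! = 1/34650
Racah Σ t=0..2: t=0:+1/72 t=1:−1/16 t=2:+1/72 = -5/144
⇒ 3j(3 3 4; 0 0 0)² = 2/77, sgn -1
Racah Σ t=1..2: t=1:−1/144 t=2:+1/288 = -1/288
⇒ 3j(3 3 4; -2 -1 3)² = 1/99, sgn +1
4πI² = N·(3j₀)²·(3jₘ)² = 14/121
I = -1·√(0.115702/4π) = -0.09595473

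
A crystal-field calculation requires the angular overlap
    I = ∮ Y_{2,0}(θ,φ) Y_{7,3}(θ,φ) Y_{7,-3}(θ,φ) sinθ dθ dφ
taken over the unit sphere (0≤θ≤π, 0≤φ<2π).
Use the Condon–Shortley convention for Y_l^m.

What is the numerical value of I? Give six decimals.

-0.082772

Checks pass: Σm=0; 16 even; l₃=7∈[5,9].
(2·2+1)(2·7+1)(2·7+1) = 1125
Δ: 2! 2! 12! / 17! → 1/185640
sum: t=0:+1/2419200 t=1:−1/518400 t=2:+1/2419200 = -1/907200
3j²(2 7 7; 0 0 0) = Δ·Π!·Σ² = 56/3315  (sign +1)
sum: t=0:+1/29030400 t=1:−1/2177280 t=2:+1/3870720 = -29/174182400
3j²(2 7 7; 0 3 -3) = Δ·Π!·Σ² = 841/185640  (sign -1)
combine: 4πI² = 1125·56/3315·841/185640 = 4205/48841
take √, sign -1: I = -0.08277245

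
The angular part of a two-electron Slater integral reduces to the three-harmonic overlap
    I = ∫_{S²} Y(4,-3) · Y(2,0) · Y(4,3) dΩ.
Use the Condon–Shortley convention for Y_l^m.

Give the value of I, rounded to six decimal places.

0.057344

m-sum 0 ✓  L=10 even ✓  2≤4≤6 ✓
Π(2lᵢ+1) = 9×5×9 = 405
triangle coeff Δ(4,2,4) = 1/13860
Σ_t [0,2]: t=0:+1/192 t=1:−1/36 t=2:+1/192 = -5/288
(3j)²=20/693 [(4 2 4; 0 0 0)], sign=-1
Σ_t [1,2]: t=1:−1/720 t=2:+1/480 = 1/1440
(3j)²=7/1980 [(4 2 4; -3 0 3)], sign=-1
⇒ 4πI² = 5/121
I = (+1)√(5/121/(4π)) = 0.05734392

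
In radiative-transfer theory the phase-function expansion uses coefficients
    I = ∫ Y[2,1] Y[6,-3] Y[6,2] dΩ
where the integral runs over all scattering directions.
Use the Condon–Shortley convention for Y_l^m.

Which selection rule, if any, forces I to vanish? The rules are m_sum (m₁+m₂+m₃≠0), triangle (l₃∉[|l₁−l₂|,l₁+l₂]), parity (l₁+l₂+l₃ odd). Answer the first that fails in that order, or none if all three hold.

m₁+m₂+m₃ = 1 − 3 + 2 = 0  ✓
triangle: |2−6|=4 ≤ l₃=6 ≤ 2+6=8  ✓
parity: l₁+l₂+l₃ = 14 is even  ✓

none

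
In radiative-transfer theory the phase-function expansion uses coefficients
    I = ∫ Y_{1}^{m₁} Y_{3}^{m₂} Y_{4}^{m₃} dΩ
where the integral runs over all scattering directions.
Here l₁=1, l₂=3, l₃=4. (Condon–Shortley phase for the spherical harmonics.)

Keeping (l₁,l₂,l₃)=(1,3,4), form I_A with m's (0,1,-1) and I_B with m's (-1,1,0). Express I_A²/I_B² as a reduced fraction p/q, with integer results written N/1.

l's match ⇒ only the (l;m) 3-j factors differ between A and B.
A: triangle coeff Δ(1,3,4) = 1/252; Σ_t [0,0]: t=0:+1/48 = 1/48; (3j)²=5/84 [(1 3 4; 0 1 -1)], sign=-1
B: triangle coeff Δ(1,3,4) = 1/252; Σ_t [0,0]: t=0:+1/96 = 1/96; (3j)²=1/42 [(1 3 4; -1 1 0)], sign=+1
I_A²/I_B² = (5/84)/(1/42) = 5/2

5/2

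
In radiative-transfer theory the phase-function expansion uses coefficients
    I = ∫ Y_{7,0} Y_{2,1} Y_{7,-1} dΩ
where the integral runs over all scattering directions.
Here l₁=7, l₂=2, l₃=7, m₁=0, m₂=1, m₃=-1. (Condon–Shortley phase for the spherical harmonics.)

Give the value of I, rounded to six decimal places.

m-sum 0 ✓  L=16 even ✓  5≤7≤9 ✓
Π(2lᵢ+1) = 15×5×15 = 1125
triangle coeff Δ(7,2,7) = 1/185640
Σ_t [0,2]: t=0:+1/2419200 t=1:−1/518400 t=2:+1/2419200 = -1/907200
(3j)²=56/3315 [(7 2 7; 0 0 0)], sign=+1
Σ_t [1,2]: t=1:−1/1036800 t=2:+1/1209600 = -1/7257600
(3j)²=1/2210 [(7 2 7; 0 1 -1)], sign=-1
⇒ 4πI² = 420/48841
I = (-1)√(420/48841/(4π)) = -0.02615938

-0.026159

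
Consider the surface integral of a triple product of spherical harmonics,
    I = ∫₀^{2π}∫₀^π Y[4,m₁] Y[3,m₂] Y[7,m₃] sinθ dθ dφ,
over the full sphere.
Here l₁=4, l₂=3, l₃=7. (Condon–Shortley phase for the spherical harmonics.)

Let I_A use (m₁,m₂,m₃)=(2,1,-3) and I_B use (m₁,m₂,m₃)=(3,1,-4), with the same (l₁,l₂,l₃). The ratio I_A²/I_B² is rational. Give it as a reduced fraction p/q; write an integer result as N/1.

14/11

Same 4,3,7: normalisation and zero-m 3j drop out of the ratio.
A: Δ: 0! 8! 6! / 15! → 1/45045; sum: t=0:+1/69120 = 1/69120; 3j²(4 3 7; 2 1 -3) = Δ·Π!·Σ² = 4/143  (sign +1)
B: Δ: 0! 8! 6! / 15! → 1/45045; sum: t=0:+1/241920 = 1/241920; 3j²(4 3 7; 3 1 -4) = Δ·Π!·Σ² = 2/91  (sign -1)
I_A²/I_B² = (4/143)/(2/91) = 14/11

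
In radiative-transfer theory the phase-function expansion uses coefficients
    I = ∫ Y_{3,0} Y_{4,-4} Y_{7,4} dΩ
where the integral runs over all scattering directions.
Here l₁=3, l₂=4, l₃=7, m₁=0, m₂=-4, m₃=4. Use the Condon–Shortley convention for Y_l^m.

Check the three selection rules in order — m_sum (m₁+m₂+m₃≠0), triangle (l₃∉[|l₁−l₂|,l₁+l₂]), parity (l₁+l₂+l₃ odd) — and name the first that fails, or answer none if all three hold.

none

m₁+m₂+m₃ = 0 − 4 + 4 = 0  ✓
triangle: |3−4|=1 ≤ l₃=7 ≤ 3+4=7  ✓
parity: l₁+l₂+l₃ = 14 is even  ✓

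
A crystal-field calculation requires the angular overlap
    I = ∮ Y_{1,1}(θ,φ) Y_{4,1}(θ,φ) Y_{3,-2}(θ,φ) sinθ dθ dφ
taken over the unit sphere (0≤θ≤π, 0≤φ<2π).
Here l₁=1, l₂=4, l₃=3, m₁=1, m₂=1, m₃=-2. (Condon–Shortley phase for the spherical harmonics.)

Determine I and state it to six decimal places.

-0.106622

m-sum 0 ✓  L=8 even ✓  3≤3≤5 ✓
Π(2lᵢ+1) = 3×9×7 = 189
triangle coeff Δ(1,4,3) = 1/252
Σ_t [1,1]: t=1:−1/36 = -1/36
(3j)²=4/63 [(1 4 3; 0 0 0)], sign=+1
Σ_t [0,0]: t=0:+1/240 = 1/240
(3j)²=1/84 [(1 4 3; 1 1 -2)], sign=-1
⇒ 4πI² = 1/7
I = (-1)√(1/7/(4π)) = -0.10662181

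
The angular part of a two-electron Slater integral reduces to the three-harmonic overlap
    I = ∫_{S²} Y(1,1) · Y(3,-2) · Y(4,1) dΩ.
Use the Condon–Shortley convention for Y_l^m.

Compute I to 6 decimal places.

m-sum 0 ✓  L=8 even ✓  2≤4≤4 ✓
Π(2lᵢ+1) = 3×7×9 = 189
triangle coeff Δ(1,3,4) = 1/252
Σ_t [0,0]: t=0:+1/36 = 1/36
(3j)²=4/63 [(1 3 4; 0 0 0)], sign=+1
Σ_t [0,0]: t=0:+1/240 = 1/240
(3j)²=1/84 [(1 3 4; 1 -2 1)], sign=-1
⇒ 4πI² = 1/7
I = (-1)√(1/7/(4π)) = -0.10662181

-0.106622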